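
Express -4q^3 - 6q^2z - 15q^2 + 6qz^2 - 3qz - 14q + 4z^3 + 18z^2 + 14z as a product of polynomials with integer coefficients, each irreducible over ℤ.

Group: q(-4q^2 - 10qz - 15q - 4z^2 - 18z - 14) - z(-4q^2 - 10qz - 15q - 4z^2 - 18z - 14); both groups contain (-4q^2 - 10qz - 15q - 4z^2 - 18z - 14), so (q - z) is a factor with cofactor -4q^2 - 10qz - 15q - 4z^2 - 18z - 14.
The cofactor groups again: -4q^2 - 10qz - 15q - 4z^2 - 18z - 14 = -4q(q + 2z + 2) + (-2z - 7)(q + 2z + 2); both groups contain (q + 2z + 2), giving -(4q + 2z + 7)(q + 2z + 2).

-(4q + 2z + 7)(q + 2z + 2)(q - z)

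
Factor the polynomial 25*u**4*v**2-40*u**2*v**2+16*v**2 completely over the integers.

Pull out the common factor v**2, leaving 25*u**4-40*u**2+16.
Recognize a perfect-square trinomial with the parts 5*u**2 and 4.

v**2*(5*u**2-4)**2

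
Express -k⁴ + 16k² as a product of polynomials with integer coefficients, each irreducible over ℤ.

Factor out k² first: what remains is -k² + 16.
Recognize a difference of squares with the parts 4 and k.

-k²(k + 4)(k - 4)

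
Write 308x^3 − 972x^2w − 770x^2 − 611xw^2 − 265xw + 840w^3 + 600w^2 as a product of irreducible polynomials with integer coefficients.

(2x − 7w − 5)(11x − 8w)(14x + 15w)

Group: 2x(154x^2 + 53xw − 120w^2) + (−7w − 5)(154x^2 + 53xw − 120w^2); both groups contain (154x^2 + 53xw − 120w^2), so (2x − 7w − 5) is a factor with cofactor 154x^2 + 53xw − 120w^2.
The cofactor groups again: 154x^2 + 53xw − 120w^2 = 11x(14x + 15w) − 8w(14x + 15w); both groups contain (14x + 15w), giving (11x − 8w)(14x + 15w).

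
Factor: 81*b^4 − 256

(3*b)⁴ − (4)⁴ = ((3*b)² − (4)²)((3*b)² + (4)²); the first factor splits again, the second (9*b^2 + 16) is irreducible.

(3*b + 4)*(3*b − 4)*(9*b^2 + 16)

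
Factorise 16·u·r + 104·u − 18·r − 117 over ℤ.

Group as (16·u·r + 104·u) + (−18·r − 117) = 8·u·(2·r + 13) − 9·(2·r + 13).
Both groups share the factor (2·r + 13).

(2·r + 13)·(8·u − 9)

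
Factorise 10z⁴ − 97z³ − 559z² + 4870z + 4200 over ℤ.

(2z − 15)(5z + 4)(z + 7)(z − 10)

Trying the rational-root candidates, z = −4/5 is a root, giving the factor (5z + 4) and quotient 2z³ − 21z² − 95z + 1050.
Next, z = 10 is a root, giving the factor (z − 10) and quotient 2z² − z − 105.
The remaining quadratic factors as (z + 7)(2z − 15).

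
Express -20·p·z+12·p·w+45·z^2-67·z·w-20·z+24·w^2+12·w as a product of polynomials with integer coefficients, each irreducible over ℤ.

Group: -5·z·(4·p-9·z+8·w+4) + 3·w·(4·p-9·z+8·w+4); both groups contain (4·p-9·z+8·w+4).

-(5·z-3·w)·(4·p-9·z+8·w+4)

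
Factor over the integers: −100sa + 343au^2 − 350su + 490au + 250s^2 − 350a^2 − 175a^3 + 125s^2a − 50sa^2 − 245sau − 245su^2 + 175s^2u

Group: 5a(25s^2 − 10sa − 35su − 35a^2 + 49au) + (7u + 10)(25s^2 − 10sa − 35su − 35a^2 + 49au); both groups contain (25s^2 − 10sa − 35su − 35a^2 + 49au), so (5a + 7u + 10) is a factor with cofactor 25s^2 − 10sa − 35su − 35a^2 + 49au.
The cofactor groups again: 25s^2 − 10sa − 35su − 35a^2 + 49au = 5s(5s + 5a − 7u) − 7a(5s + 5a − 7u); both groups contain (5s + 5a − 7u), giving (5s − 7a)(5s + 5a − 7u).

(5s − 7a)(5s + 5a − 7u)(5a + 7u + 10)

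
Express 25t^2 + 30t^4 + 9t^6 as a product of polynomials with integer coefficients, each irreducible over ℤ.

Every term has a factor of t^2; factoring it out leaves 9t^4 + 30t^2 + 25.
Recognize a perfect-square trinomial with the parts 5 and 3t^2.

t^2(3t^2 + 5)^2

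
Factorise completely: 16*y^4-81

Difference of squares twice: with A = 2*y and B = 3, A⁴ − B⁴ = (A² − B²)(A² + B²), and A² − B² factors again.

(2*y+3)*(2*y-3)*(4*y^2+9)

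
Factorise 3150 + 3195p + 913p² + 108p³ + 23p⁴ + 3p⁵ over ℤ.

By the rational root theorem, p = -3 is a root, so (p + 3) is a factor; dividing leaves 3p⁴ + 14p³ + 66p² + 715p + 1050.
Continuing, p = -5/3 is a root, so (3p + 5) is a factor; dividing leaves p³ + 3p² + 17p + 210.
Next, p = -6 is a root, so (p + 6) divides it; the quotient is p² - 3p + 35.
The quadratic p² - 3p + 35 has discriminant -131 < 0 and is irreducible over ℤ.

(3p + 5)(p + 3)(p + 6)(p² - 3p + 35)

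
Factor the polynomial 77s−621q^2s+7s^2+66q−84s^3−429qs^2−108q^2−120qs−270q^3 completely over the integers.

−(15q+12s+11)(3q+s−1)(6q+7s)

Group: 15q(−18q^2−27qs+6q−7s^2+7s) + (12s+11)(−18q^2−27qs+6q−7s^2+7s); both groups contain (−18q^2−27qs+6q−7s^2+7s), so (15q+12s+11) is a factor with cofactor −18q^2−27qs+6q−7s^2+7s.
The cofactor groups again: −18q^2−27qs+6q−7s^2+7s = −6q(3q+s−1) − 7s(3q+s−1); both groups contain (3q+s−1), giving −(6q+7s)(3q+s−1).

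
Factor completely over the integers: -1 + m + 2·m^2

(2·m - 1)·(m + 1)

Need a pair with product 2·(-1) = -2 and sum 1: that's -1 and 2.
Split the middle term: 2·m^2 - m + 2·m - 1 = m·(2·m - 1) + (2·m - 1).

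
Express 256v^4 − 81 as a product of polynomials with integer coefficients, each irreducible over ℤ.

(4v)⁴ − (3)⁴ = ((4v)² − (3)²)((4v)² + (3)²); the first factor splits again, the second (16v^2 + 9) is irreducible.

(4v + 3)(4v − 3)(16v^2 + 9)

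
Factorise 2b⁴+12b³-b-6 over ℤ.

(b+6)(2b³-1)

Group as (2b⁴-b) + (12b³-6) = b(2b³-1) + 6(2b³-1).
Both groups share the factor (2b³-1).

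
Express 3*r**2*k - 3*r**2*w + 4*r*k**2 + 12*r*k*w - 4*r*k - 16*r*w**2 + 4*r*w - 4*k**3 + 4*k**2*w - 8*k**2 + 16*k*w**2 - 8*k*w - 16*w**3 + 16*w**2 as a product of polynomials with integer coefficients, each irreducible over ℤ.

(3*r - 2*k + 4*w - 4)*(r + 2*k + 4*w)*(k - w)

Group: 3*r*(r*k - r*w + 2*k**2 + 2*k*w - 4*w**2) + (-2*k + 4*w - 4)*(r*k - r*w + 2*k**2 + 2*k*w - 4*w**2); both groups contain (r*k - r*w + 2*k**2 + 2*k*w - 4*w**2), so (3*r - 2*k + 4*w - 4) is a factor with cofactor r*k - r*w + 2*k**2 + 2*k*w - 4*w**2.
The cofactor groups again: r*k - r*w + 2*k**2 + 2*k*w - 4*w**2 = r*(k - w) + (2*k + 4*w)*(k - w); both groups contain (k - w), giving (r + 2*k + 4*w)*(k - w).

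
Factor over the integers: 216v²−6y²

Every term has a factor of 6. Then 36v²−y² = (6v)² − (y)².

6(6v+y)(6v−y)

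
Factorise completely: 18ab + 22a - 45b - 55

(2a - 5)(9b + 11)

Group as (18ab + 22a) + (-45b - 55) = 2a(9b + 11) - 5(9b + 11).
Both groups share the factor (9b + 11).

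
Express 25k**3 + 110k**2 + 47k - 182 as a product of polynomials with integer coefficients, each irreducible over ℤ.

(5k + 13)(5k + 14)(k - 1)

Testing divisors of the constant over divisors of the leading coefficient, k = -13/5 is a root, so (5k + 13) divides it; the quotient is 5k**2 + 9k - 14.
The remaining quadratic factors as (k - 1)(5k + 14).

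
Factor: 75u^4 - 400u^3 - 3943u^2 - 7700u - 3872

By the rational root theorem, u = 11 is a root, so (u - 11) is a factor; dividing leaves 75u^3 + 425u^2 + 732u + 352.
Continuing, u = -11/5 is a root, giving the factor (5u + 11) and quotient 15u^2 + 52u + 32.
The remaining quadratic factors as (3u + 8)(5u + 4).

(3u + 8)(5u + 11)(5u + 4)(u - 11)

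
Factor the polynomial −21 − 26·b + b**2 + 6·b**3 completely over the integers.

(2·b + 3)·(3·b − 7)·(b + 1)

Testing divisors of the constant over divisors of the leading coefficient, b = −3/2 is a root, so (2·b + 3) is a factor; dividing leaves 3·b**2 − 4·b − 7.
The remaining quadratic factors as (3·b − 7)(b + 1).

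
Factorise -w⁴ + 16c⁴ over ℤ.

(2c + w)(2c - w)(4c² + w²)

Write as (4c²)² − (w²)², then factor 4c² - w² once more.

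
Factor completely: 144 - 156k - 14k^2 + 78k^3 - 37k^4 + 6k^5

Trying the rational-root candidates, k = 3/2 is a root, so (2k - 3) is a factor; dividing leaves 3k^4 - 14k^3 + 18k^2 + 20k - 48.
Next, k = 2 is a root, so (k - 2) divides it; the quotient is 3k^3 - 8k^2 + 2k + 24.
Next, k = -4/3 is a root, so (3k + 4) is a factor; dividing leaves k^2 - 4k + 6.
The quadratic k^2 - 4k + 6 has discriminant -8 < 0 and is irreducible over ℤ.

(2k - 3)(3k + 4)(k - 2)(k^2 - 4k + 6)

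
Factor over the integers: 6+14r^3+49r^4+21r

(7r+2)(7r^3+3)

Group as (49r^4+21r) + (14r^3+6) = 7r(7r^3+3) + 2(7r^3+3).
Both groups share the factor (7r^3+3).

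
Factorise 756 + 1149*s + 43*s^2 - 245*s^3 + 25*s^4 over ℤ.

By the rational root theorem, s = -7/5 is a root, giving the factor (5*s + 7) and quotient 5*s^3 - 56*s^2 + 87*s + 108.
Then s = 9 is a root, giving the factor (s - 9) and quotient 5*s^2 - 11*s - 12.
The remaining quadratic factors as (5*s + 4)(s - 3).

(5*s + 4)*(5*s + 7)*(s - 3)*(s - 9)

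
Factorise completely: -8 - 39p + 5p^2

Need a pair with product 5·(-8) = -40 and sum -39: that's -40 and 1.
Split the middle term: 5p^2 - 40p + p - 8 = 5p(p - 8) + (p - 8).

(5p + 1)(p - 8)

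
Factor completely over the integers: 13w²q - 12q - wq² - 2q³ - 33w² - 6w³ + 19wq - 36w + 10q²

-(w - 2q + 4)(2w - q + 3)(3w + q)

Group: w(-6w² + wq - 9w + q² - 3q) + (-2q + 4)(-6w² + wq - 9w + q² - 3q); both groups contain (-6w² + wq - 9w + q² - 3q), so (w - 2q + 4) is a factor with cofactor -6w² + wq - 9w + q² - 3q.
The cofactor groups again: -6w² + wq - 9w + q² - 3q = -2w(3w + q) + (q - 3)(3w + q); both groups contain (3w + q), giving -(2w - q + 3)(3w + q).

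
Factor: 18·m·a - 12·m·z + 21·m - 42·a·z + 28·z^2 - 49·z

Group: 6·a·(3·m - 7·z) + (-4·z + 7)·(3·m - 7·z); both groups contain (3·m - 7·z).

(3·m - 7·z)·(6·a - 4·z + 7)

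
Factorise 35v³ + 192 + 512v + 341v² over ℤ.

(5v + 3)(7v + 8)(v + 8)

Among the possible rational roots, v = -3/5 is a root, so (5v + 3) is a factor; dividing leaves 7v² + 64v + 64.
The remaining quadratic factors as (7v + 8)(v + 8).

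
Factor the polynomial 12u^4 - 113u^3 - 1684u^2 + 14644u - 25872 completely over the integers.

(3u - 14)(4u - 11)(u + 12)(u - 14)

Trying the rational-root candidates, u = -12 is a root, so (u + 12) divides it; the quotient is 12u^3 - 257u^2 + 1400u - 2156.
Continuing, u = 11/4 is a root, so (4u - 11) divides it; the quotient is 3u^2 - 56u + 196.
The remaining quadratic factors as (u - 14)(3u - 14).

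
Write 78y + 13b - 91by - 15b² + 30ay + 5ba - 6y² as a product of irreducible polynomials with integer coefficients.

-(15b - 5a + y - 13)(b + 6y)

Group: -15b(b + 6y) + (5a - y + 13)(b + 6y); both groups contain (b + 6y).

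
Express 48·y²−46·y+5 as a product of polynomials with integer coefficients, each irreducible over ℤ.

(6·y−5)·(8·y−1)

Need a pair with product 48·5 = 240 and sum −46: that's −6 and −40.
Split the middle term: 48·y²−6·y − 40·y+5 = 6·y·(8·y−1) − 5·(8·y−1).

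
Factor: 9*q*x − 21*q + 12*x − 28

Group as (9*q*x − 21*q) + (12*x − 28) = 3*q*(3*x − 7) + 4*(3*x − 7).
Both groups share the factor (3*x − 7).

(3*q + 4)*(3*x − 7)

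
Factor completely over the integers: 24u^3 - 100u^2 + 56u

4u(2u - 7)(3u - 2)

Pull out the common factor 4u, then factor the remaining trinomial.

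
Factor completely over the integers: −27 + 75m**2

3(5m + 3)(5m − 3)

Factor out 3, leaving 25m**2 − 9, which is a difference of two squares.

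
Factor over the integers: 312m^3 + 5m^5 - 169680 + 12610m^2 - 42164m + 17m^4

(5m + 12)(m + 14)(m - 5)(m^2 - 8m + 202)

Trying the rational-root candidates, m = -14 is a root, so (m + 14) divides it; the quotient is 5m^4 - 53m^3 + 1054m^2 - 2146m - 12120.
Next, m = -12/5 is a root, giving the factor (5m + 12) and quotient m^3 - 13m^2 + 242m - 1010.
Continuing, m = 5 is a root, giving the factor (m - 5) and quotient m^2 - 8m + 202.
The quadratic m^2 - 8m + 202 has discriminant -744 < 0 and is irreducible over ℤ.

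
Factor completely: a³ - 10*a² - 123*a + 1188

By the rational root theorem, a = 12 is a root, giving the factor (a - 12) and quotient a² + 2*a - 99.
The remaining quadratic factors as (a - 9)(a + 11).

(a + 11)*(a - 12)*(a - 9)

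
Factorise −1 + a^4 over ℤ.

Write as (a^2)² − (1)², then factor a^2 − 1 once more.

(a + 1)(a − 1)(a^2 + 1)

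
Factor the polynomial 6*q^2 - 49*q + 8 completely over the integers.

(6*q - 1)*(q - 8)

Need a pair with product 6·8 = 48 and sum -49: that's -1 and -48.
Split the middle term: 6*q^2 - q - 48*q + 8 = q*(6*q - 1) - 8*(6*q - 1).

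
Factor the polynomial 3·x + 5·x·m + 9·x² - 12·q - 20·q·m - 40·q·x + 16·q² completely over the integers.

(4·q - 9·x - 5·m - 3)·(4·q - x)

Group: 4·q·(4·q - 9·x - 5·m - 3) - x·(4·q - 9·x - 5·m - 3); both groups contain (4·q - 9·x - 5·m - 3).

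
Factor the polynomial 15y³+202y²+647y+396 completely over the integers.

Testing divisors of the constant over divisors of the leading coefficient, y = −9 is a root, so (y+9) divides it; the quotient is 15y²+67y+44.
The remaining quadratic factors as (5y+4)(3y+11).

(3y+11)(5y+4)(y+9)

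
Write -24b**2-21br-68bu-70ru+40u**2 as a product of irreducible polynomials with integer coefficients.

-(3b+10u)(8b+7r-4u)

Group: -8b(3b+10u) + (-7r+4u)(3b+10u); both groups contain (3b+10u).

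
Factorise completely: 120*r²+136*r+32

Pull out the common factor 8, then factor the remaining trinomial.

8*(3*r+1)*(5*r+4)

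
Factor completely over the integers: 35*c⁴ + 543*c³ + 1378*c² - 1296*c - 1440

Testing divisors of the constant over divisors of the leading coefficient, c = -4 is a root, so (c + 4) is a factor; dividing leaves 35*c³ + 403*c² - 234*c - 360.
Next, c = -5/7 is a root, giving the factor (7*c + 5) and quotient 5*c² + 54*c - 72.
The remaining quadratic factors as (c + 12)(5*c - 6).

(5*c - 6)*(7*c + 5)*(c + 12)*(c + 4)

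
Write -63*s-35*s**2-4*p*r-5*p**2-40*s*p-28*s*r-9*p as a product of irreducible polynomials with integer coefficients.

-(5*s+5*p+4*r+9)*(7*s+p)

Group: -7*s*(5*s+5*p+4*r+9) - p*(5*s+5*p+4*r+9); both groups contain (5*s+5*p+4*r+9).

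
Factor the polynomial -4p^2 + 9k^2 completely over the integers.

Recognize a difference of squares with the parts 3k and 2p.

(3k + 2p)(3k - 2p)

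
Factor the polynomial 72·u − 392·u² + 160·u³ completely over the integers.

Pull out the common factor 8·u, then factor the remaining trinomial.

8·u·(4·u − 9)·(5·u − 1)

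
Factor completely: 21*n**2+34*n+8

(3*n+4)*(7*n+2)

Need a pair with product 21·8 = 168 and sum 34: that's 6 and 28.
Split the middle term: 21*n**2+6*n + 28*n+8 = 3*n*(7*n+2) + 4*(7*n+2).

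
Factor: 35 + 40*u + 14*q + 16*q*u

(2*q + 5)*(8*u + 7)

Group as (16*q*u + 14*q) + (40*u + 35) = 2*q*(8*u + 7) + 5*(8*u + 7).
Both groups share the factor (8*u + 7).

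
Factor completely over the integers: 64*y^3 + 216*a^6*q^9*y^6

Factor out 8*y^3 first: what remains is 27*a^6*q^9*y^3 + 8.
Recognize a sum of cubes with the parts 3*a^2*q^3*y and 2.

8*y^3*(3*a^2*q^3*y + 2)*(9*a^4*q^6*y^2 − 6*a^2*q^3*y + 4)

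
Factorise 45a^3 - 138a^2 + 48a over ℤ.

3a(3a - 8)(5a - 2)

Pull out the common factor 3a, then factor the remaining trinomial.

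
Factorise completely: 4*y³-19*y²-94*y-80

(4*y+5)*(y+2)*(y-8)

Testing divisors of the constant over divisors of the leading coefficient, y = 8 is a root, so (y-8) divides it; the quotient is 4*y²+13*y+10.
The remaining quadratic factors as (4*y+5)(y+2).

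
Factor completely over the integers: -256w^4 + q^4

Difference of squares twice: with A = q and B = 4w, A⁴ − B⁴ = (A² − B²)(A² + B²), and A² − B² factors again.

(q + 4w)(q - 4w)(q^2 + 16w^2)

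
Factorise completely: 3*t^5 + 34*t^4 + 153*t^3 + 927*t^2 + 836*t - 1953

(3*t + 7)*(t + 9)*(t - 1)*(t^2 + t + 31)

Trying the rational-root candidates, t = -9 is a root, giving the factor (t + 9) and quotient 3*t^4 + 7*t^3 + 90*t^2 + 117*t - 217.
Then t = 1 is a root, so (t - 1) divides it; the quotient is 3*t^3 + 10*t^2 + 100*t + 217.
Then t = -7/3 is a root, giving the factor (3*t + 7) and quotient t^2 + t + 31.
The quadratic t^2 + t + 31 has discriminant -123 < 0 and is irreducible over ℤ.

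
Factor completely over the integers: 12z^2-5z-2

(3z-2)(4z+1)

Need a pair with product 12·(-2) = -24 and sum -5: that's 3 and -8.
Split the middle term: 12z^2+3z - 8z-2 = 3z(4z+1) - 2(4z+1).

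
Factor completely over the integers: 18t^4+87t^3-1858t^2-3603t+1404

(3t-1)(6t+13)(t+12)(t-9)

Trying the rational-root candidates, t = -12 is a root, giving the factor (t+12) and quotient 18t^3-129t^2-310t+117.
Next, t = 9 is a root, giving the factor (t-9) and quotient 18t^2+33t-13.
The remaining quadratic factors as (6t+13)(3t-1).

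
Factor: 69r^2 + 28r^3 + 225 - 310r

Among the possible rational roots, r = -5 is a root, so (r + 5) is a factor; dividing leaves 28r^2 - 71r + 45.
The remaining quadratic factors as (4r - 5)(7r - 9).

(4r - 5)(7r - 9)(r + 5)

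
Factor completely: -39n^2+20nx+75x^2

-(13n+15x)(3n-5x)

Group: -13n(3n-5x) - 15x(3n-5x); both groups contain (3n-5x).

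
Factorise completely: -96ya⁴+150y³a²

6a²y(5y-4a)(5y+4a)

Pull out the common factor 6ya²; 25y²-16a² is a difference of squares.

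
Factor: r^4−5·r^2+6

Substitute u = r^2 to get a quadratic in u, then factor.
r^2−2 is irreducible over ℤ (2 is not a perfect square).
r^2−3 is irreducible over ℤ (3 is not a perfect square).

(r^2−2)·(r^2−3)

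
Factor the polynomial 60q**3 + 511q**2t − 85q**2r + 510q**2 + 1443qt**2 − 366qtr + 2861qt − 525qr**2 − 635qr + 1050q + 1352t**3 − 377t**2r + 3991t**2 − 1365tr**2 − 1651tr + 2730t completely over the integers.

Group: 5q(12q**2 + 71qt − 17qr + 102q + 104t**2 − 29tr + 307t − 105r**2 − 127r + 210) + 13t(12q**2 + 71qt − 17qr + 102q + 104t**2 − 29tr + 307t − 105r**2 − 127r + 210); both groups contain (12q**2 + 71qt − 17qr + 102q + 104t**2 − 29tr + 307t − 105r**2 − 127r + 210), so (5q + 13t) is a factor with cofactor 12q**2 + 71qt − 17qr + 102q + 104t**2 − 29tr + 307t − 105r**2 − 127r + 210.
The cofactor groups again: 12q**2 + 71qt − 17qr + 102q + 104t**2 − 29tr + 307t − 105r**2 − 127r + 210 = 4q(3q + 8t + 7r + 15) + (13t − 15r + 14)(3q + 8t + 7r + 15); both groups contain (3q + 8t + 7r + 15), giving (4q + 13t − 15r + 14)(3q + 8t + 7r + 15).

(3q + 8t + 7r + 15)(4q + 13t − 15r + 14)(5q + 13t)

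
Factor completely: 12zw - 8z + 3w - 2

Group as (12zw - 8z) + (3w - 2) = 4z(3w - 2) + (3w - 2).
Both groups share the factor (3w - 2).

(3w - 2)(4z + 1)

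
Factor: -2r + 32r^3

2r(4r + 1)(4r - 1)

Pull out the common factor 2r; 16r^2 - 1 is a difference of squares.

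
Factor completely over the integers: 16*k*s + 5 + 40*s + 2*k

(2*k + 5)*(8*s + 1)

Group as (16*k*s + 2*k) + (40*s + 5) = 2*k*(8*s + 1) + 5*(8*s + 1).
Both groups share the factor (8*s + 1).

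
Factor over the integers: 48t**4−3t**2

Every term has a factor of 3t**2. Then 16t**2−1 = (4t)² − (1)².

3t**2(4t+1)(4t−1)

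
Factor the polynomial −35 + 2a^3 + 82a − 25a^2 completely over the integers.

By the rational root theorem, a = 1/2 is a root, so (2a − 1) divides it; the quotient is a^2 − 12a + 35.
The remaining quadratic factors as (a − 7)(a − 5).

(2a − 1)(a − 5)(a − 7)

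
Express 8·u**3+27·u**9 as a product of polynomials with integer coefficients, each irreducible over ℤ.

u**3·(3·u**2+2)·(9·u**4-6·u**2+4)

Factor out u**3 first: what remains is 27·u**6+8.
Recognize a sum of cubes with the parts 3·u**2 and 2.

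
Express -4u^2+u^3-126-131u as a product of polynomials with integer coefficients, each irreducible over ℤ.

Among the possible rational roots, u = -1 is a root, giving the factor (u+1) and quotient u^2-5u-126.
The remaining quadratic factors as (u+9)(u-14).

(u+1)(u+9)(u-14)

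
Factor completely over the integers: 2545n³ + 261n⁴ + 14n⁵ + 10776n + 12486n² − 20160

(2n + 5)(7n − 6)(n + 8)(n² + 9n + 84)

Among the possible rational roots, n = −8 is a root, so (n + 8) is a factor; dividing leaves 14n⁴ + 149n³ + 1353n² + 1662n − 2520.
Next, n = −5/2 is a root, so (2n + 5) is a factor; dividing leaves 7n³ + 57n² + 534n − 504.
Continuing, n = 6/7 is a root, so (7n − 6) divides it; the quotient is n² + 9n + 84.
The quadratic n² + 9n + 84 has discriminant −255 < 0 and is irreducible over ℤ.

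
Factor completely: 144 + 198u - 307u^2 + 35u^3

By the rational root theorem, u = 8 is a root, so (u - 8) divides it; the quotient is 35u^2 - 27u - 18.
The remaining quadratic factors as (5u - 6)(7u + 3).

(5u - 6)(7u + 3)(u - 8)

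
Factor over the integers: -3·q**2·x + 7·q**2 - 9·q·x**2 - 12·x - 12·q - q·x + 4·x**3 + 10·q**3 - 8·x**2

Group: 5·q·(2·q**2 + q·x + 3·q - x**2 + 3·x) + (-4·x - 4)·(2·q**2 + q·x + 3·q - x**2 + 3·x); both groups contain (2·q**2 + q·x + 3·q - x**2 + 3·x), so (5·q - 4·x - 4) is a factor with cofactor 2·q**2 + q·x + 3·q - x**2 + 3·x.
The cofactor groups again: 2·q**2 + q·x + 3·q - x**2 + 3·x = q·(2·q - x + 3) + x·(2·q - x + 3); both groups contain (2·q - x + 3), giving (q + x)·(2·q - x + 3).

(2·q - x + 3)·(5·q - 4·x - 4)·(q + x)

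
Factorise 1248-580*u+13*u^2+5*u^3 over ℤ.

Trying the rational-root candidates, u = 8 is a root, giving the factor (u-8) and quotient 5*u^2+53*u-156.
The remaining quadratic factors as (5*u-12)(u+13).

(5*u-12)*(u+13)*(u-8)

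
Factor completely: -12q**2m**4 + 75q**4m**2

Every term has a factor of 3q**2m**2. Then 25q**2 - 4m**2 = (5q)² − (2m)².

3m**2q**2(5q - 2m)(5q + 2m)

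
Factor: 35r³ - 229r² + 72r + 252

Trying the rational-root candidates, r = -6/7 is a root, so (7r + 6) is a factor; dividing leaves 5r² - 37r + 42.
The remaining quadratic factors as (r - 6)(5r - 7).

(5r - 7)(7r + 6)(r - 6)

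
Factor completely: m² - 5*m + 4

(m - 1)*(m - 4)

Two integers with product 4 and sum -5 are -4 and -1.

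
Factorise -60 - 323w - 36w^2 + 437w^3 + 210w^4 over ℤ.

(5w + 1)(6w - 5)(7w + 12)(w + 1)

Trying the rational-root candidates, w = 5/6 is a root, giving the factor (6w - 5) and quotient 35w^3 + 102w^2 + 79w + 12.
Next, w = -1 is a root, so (w + 1) is a factor; dividing leaves 35w^2 + 67w + 12.
The remaining quadratic factors as (7w + 12)(5w + 1).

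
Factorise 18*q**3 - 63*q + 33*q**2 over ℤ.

Pull out the common factor 3*q, then factor the remaining trinomial.

3*q*(6*q - 7)*(q + 3)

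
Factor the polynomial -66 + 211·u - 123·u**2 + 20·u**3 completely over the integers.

(4·u - 11)·(5·u - 2)·(u - 3)

By the rational root theorem, u = 11/4 is a root, so (4·u - 11) is a factor; dividing leaves 5·u**2 - 17·u + 6.
The remaining quadratic factors as (5·u - 2)(u - 3).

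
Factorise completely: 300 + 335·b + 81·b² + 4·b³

(4·b + 5)·(b + 15)·(b + 4)

Trying the rational-root candidates, b = −4 is a root, so (b + 4) divides it; the quotient is 4·b² + 65·b + 75.
The remaining quadratic factors as (b + 15)(4·b + 5).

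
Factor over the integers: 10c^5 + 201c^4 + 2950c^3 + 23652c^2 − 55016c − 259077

Trying the rational-root candidates, c = −13 is a root, so (c + 13) is a factor; dividing leaves 10c^4 + 71c^3 + 2027c^2 − 2699c − 19929.
Next, c = −13/5 is a root, so (5c + 13) divides it; the quotient is 2c^3 + 9c^2 + 382c − 1533.
Continuing, c = 7/2 is a root, giving the factor (2c − 7) and quotient c^2 + 8c + 219.
The quadratic c^2 + 8c + 219 has discriminant −812 < 0 and is irreducible over ℤ.

(2c − 7)(5c + 13)(c + 13)(c^2 + 8c + 219)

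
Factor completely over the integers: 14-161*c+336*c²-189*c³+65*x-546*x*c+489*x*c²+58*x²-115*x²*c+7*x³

(7*x-3*c+2)*(x-7*c+7)*(x-9*c+1)

Group: x*(7*x²-66*x*c+9*x+27*c²-21*c+2) + (-7*c+7)*(7*x²-66*x*c+9*x+27*c²-21*c+2); both groups contain (7*x²-66*x*c+9*x+27*c²-21*c+2), so (x-7*c+7) is a factor with cofactor 7*x²-66*x*c+9*x+27*c²-21*c+2.
The cofactor groups again: 7*x²-66*x*c+9*x+27*c²-21*c+2 = x*(7*x-3*c+2) + (-9*c+1)*(7*x-3*c+2); both groups contain (7*x-3*c+2), giving (x-9*c+1)*(7*x-3*c+2).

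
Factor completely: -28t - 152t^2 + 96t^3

Pull out the common factor 4t, then factor the remaining trinomial.

4t(4t - 7)(6t + 1)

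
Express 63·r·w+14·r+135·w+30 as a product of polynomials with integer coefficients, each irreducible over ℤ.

(7·r+15)·(9·w+2)

Group as (63·r·w+14·r) + (135·w+30) = 7·r·(9·w+2) + 15·(9·w+2).
Both groups share the factor (9·w+2).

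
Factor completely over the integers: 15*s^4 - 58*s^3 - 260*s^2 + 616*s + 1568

(3*s - 14)*(5*s + 14)*(s + 2)*(s - 4)

Testing divisors of the constant over divisors of the leading coefficient, s = -2 is a root, so (s + 2) is a factor; dividing leaves 15*s^3 - 88*s^2 - 84*s + 784.
Continuing, s = 14/3 is a root, so (3*s - 14) is a factor; dividing leaves 5*s^2 - 6*s - 56.
The remaining quadratic factors as (5*s + 14)(s - 4).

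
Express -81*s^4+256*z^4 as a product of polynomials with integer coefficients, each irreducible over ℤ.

(4*z-3*s)*(4*z+3*s)*(16*z^2+9*s^2)

Difference of squares twice: with A = 4*z and B = 3*s, A⁴ − B⁴ = (A² − B²)(A² + B²), and A² − B² factors again.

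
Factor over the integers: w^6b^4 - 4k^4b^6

-b^4(2k^2b + w^3)(2k^2b - w^3)

Pull out the common factor b^4, leaving -4k^4b^2 + w^6.
Recognize a difference of squares with the parts w^3 and 2k^2b.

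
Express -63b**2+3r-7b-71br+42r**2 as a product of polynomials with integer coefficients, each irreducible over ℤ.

-(7b-3r)(9b+14r+1)

Group: -7b(9b+14r+1) + 3r(9b+14r+1); both groups contain (9b+14r+1).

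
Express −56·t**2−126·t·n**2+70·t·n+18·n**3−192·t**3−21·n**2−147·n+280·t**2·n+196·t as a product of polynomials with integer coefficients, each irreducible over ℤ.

−(6·t−2·n+7)·(4·t−3·n)·(8·t−3·n−7)

Group: 4·t·(−48·t**2+34·t·n−14·t−6·n**2+7·n+49) − 3·n·(−48·t**2+34·t·n−14·t−6·n**2+7·n+49); both groups contain (−48·t**2+34·t·n−14·t−6·n**2+7·n+49), so (4·t−3·n) is a factor with cofactor −48·t**2+34·t·n−14·t−6·n**2+7·n+49.
The cofactor groups again: −48·t**2+34·t·n−14·t−6·n**2+7·n+49 = −6·t·(8·t−3·n−7) + (2·n−7)·(8·t−3·n−7); both groups contain (8·t−3·n−7), giving −(6·t−2·n+7)·(8·t−3·n−7).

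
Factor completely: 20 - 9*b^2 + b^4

Substitute u = b^2 to get a quadratic in u, then factor.
b^2 - 4 is a difference of squares.
b^2 - 5 is irreducible over ℤ (5 is not a perfect square).

(b + 2)*(b - 2)*(b^2 - 5)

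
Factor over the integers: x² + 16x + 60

Two integers with product 60 and sum 16 are 10 and 6.

(x + 10)(x + 6)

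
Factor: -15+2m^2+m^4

(m^2+5)(m^2-3)

Substitute u = m^2 to get a quadratic in u, then factor.
m^2-3 is irreducible over ℤ (3 is not a perfect square).
m^2+5 is irreducible over ℤ (always positive, so no real roots).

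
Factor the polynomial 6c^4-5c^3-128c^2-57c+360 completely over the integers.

(2c-3)(3c+8)(c+3)(c-5)

Trying the rational-root candidates, c = -3 is a root, so (c+3) divides it; the quotient is 6c^3-23c^2-59c+120.
Next, c = -8/3 is a root, giving the factor (3c+8) and quotient 2c^2-13c+15.
The remaining quadratic factors as (2c-3)(c-5).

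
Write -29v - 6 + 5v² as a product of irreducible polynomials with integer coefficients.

(5v + 1)(v - 6)

Need a pair with product 5·(-6) = -30 and sum -29: that's -30 and 1.
Split the middle term: 5v² - 30v + v - 6 = 5v(v - 6) + (v - 6).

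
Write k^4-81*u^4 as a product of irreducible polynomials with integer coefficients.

Write as (k^2)² − (9*u^2)², then factor k^2-9*u^2 once more.

(k+3*u)*(k-3*u)*(k^2+9*u^2)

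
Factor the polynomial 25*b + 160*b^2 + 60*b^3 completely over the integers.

Pull out the common factor 5*b, then factor the remaining trinomial.

5*b*(2*b + 5)*(6*b + 1)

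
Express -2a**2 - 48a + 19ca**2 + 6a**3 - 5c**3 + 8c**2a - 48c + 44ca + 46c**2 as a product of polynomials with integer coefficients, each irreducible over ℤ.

Group: c(-5c**2 + 13ca + 46c + 6a**2 - 2a - 48) + a(-5c**2 + 13ca + 46c + 6a**2 - 2a - 48); both groups contain (-5c**2 + 13ca + 46c + 6a**2 - 2a - 48), so (c + a) is a factor with cofactor -5c**2 + 13ca + 46c + 6a**2 - 2a - 48.
The cofactor groups again: -5c**2 + 13ca + 46c + 6a**2 - 2a - 48 = -5c(c - 3a - 8) + (-2a + 6)(c - 3a - 8); both groups contain (c - 3a - 8), giving -(5c + 2a - 6)(c - 3a - 8).

-(c - 3a - 8)(5c + 2a - 6)(c + a)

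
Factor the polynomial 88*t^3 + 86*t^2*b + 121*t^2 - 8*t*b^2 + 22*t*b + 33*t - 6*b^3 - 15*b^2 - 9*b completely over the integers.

(11*t - 3*b)*(8*t + 2*b + 3)*(t + b + 1)

Group: 11*t*(8*t^2 + 10*t*b + 11*t + 2*b^2 + 5*b + 3) - 3*b*(8*t^2 + 10*t*b + 11*t + 2*b^2 + 5*b + 3); both groups contain (8*t^2 + 10*t*b + 11*t + 2*b^2 + 5*b + 3), so (11*t - 3*b) is a factor with cofactor 8*t^2 + 10*t*b + 11*t + 2*b^2 + 5*b + 3.
The cofactor groups again: 8*t^2 + 10*t*b + 11*t + 2*b^2 + 5*b + 3 = t*(8*t + 2*b + 3) + (b + 1)*(8*t + 2*b + 3); both groups contain (8*t + 2*b + 3), giving (t + b + 1)*(8*t + 2*b + 3).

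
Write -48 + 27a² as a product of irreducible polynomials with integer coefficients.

3(3a + 4)(3a - 4)

Pull out the common factor 3; 9a² - 16 is a difference of squares.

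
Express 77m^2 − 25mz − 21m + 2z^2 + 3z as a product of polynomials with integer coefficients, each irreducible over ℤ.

(11m − 2z − 3)(7m − z)

Group: 11m(7m − z) + (−2z − 3)(7m − z); both groups contain (7m − z).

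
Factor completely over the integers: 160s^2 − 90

Every term has a factor of 10. Then 16s^2 − 9 = (4s)² − (3)².

10(4s + 3)(4s − 3)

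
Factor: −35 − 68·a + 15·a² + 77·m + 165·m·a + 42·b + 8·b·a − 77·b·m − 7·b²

−(7·b − 15·a − 7)·(b + 11·m + a − 5)

Group: −b·(7·b − 15·a − 7) + (−11·m − a + 5)·(7·b − 15·a − 7); both groups contain (7·b − 15·a − 7).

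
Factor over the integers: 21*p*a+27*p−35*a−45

Group as (21*p*a+27*p) + (−35*a−45) = 3*p*(7*a+9) − 5*(7*a+9).
Both groups share the factor (7*a+9).

(3*p−5)*(7*a+9)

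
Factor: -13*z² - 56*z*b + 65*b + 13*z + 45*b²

Group: -13*z*(z + 5*b) + (9*b + 13)*(z + 5*b); both groups contain (z + 5*b).

-(13*z - 9*b - 13)*(z + 5*b)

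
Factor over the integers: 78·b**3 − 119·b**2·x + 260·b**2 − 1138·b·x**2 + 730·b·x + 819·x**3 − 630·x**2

(13·b − 9·x)·(2·b + 7·x)·(3·b − 13·x + 10)

Group: 2·b·(39·b**2 − 196·b·x + 130·b + 117·x**2 − 90·x) + 7·x·(39·b**2 − 196·b·x + 130·b + 117·x**2 − 90·x); both groups contain (39·b**2 − 196·b·x + 130·b + 117·x**2 − 90·x), so (2·b + 7·x) is a factor with cofactor 39·b**2 − 196·b·x + 130·b + 117·x**2 − 90·x.
The cofactor groups again: 39·b**2 − 196·b·x + 130·b + 117·x**2 − 90·x = 3·b·(13·b − 9·x) + (−13·x + 10)·(13·b − 9·x); both groups contain (13·b − 9·x), giving (3·b − 13·x + 10)·(13·b − 9·x).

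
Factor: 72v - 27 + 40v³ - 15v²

Group as (40v³ + 72v) + (-15v² - 27) = 8v(5v² + 9) - 3(5v² + 9).
Both groups share the factor (5v² + 9).

(8v - 3)(5v² + 9)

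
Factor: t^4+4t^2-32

(t+2)(t-2)(t^2+8)

Substitute u = t^2 to get a quadratic in u, then factor.
t^2-4 is a difference of squares.
t^2+8 is irreducible over ℤ (always positive, so no real roots).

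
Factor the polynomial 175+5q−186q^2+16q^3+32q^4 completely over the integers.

Among the possible rational roots, q = 5/4 is a root, giving the factor (4q−5) and quotient 8q^3+14q^2−29q−35.
Continuing, q = 7/4 is a root, so (4q−7) is a factor; dividing leaves 2q^2+7q+5.
The remaining quadratic factors as (2q+5)(q+1).

(2q+5)(4q−5)(4q−7)(q+1)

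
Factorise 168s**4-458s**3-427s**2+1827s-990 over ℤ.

(4s-3)(6s-11)(7s-15)(s+2)

By the rational root theorem, s = 3/4 is a root, so (4s-3) divides it; the quotient is 42s**3-83s**2-169s+330.
Continuing, s = 11/6 is a root, so (6s-11) divides it; the quotient is 7s**2-s-30.
The remaining quadratic factors as (7s-15)(s+2).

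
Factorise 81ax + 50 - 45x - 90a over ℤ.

(9a - 5)(9x - 10)

Group as (81ax - 90a) + (-45x + 50) = 9a(9x - 10) - 5(9x - 10).
Both groups share the factor (9x - 10).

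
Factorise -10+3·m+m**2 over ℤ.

Two integers with product -10 and sum 3 are 5 and -2.

(m+5)·(m-2)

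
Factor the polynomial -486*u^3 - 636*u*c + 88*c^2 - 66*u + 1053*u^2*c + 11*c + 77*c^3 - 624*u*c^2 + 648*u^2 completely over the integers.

-(9*u - 11*c - 11)*(9*u - 7*c - 1)*(6*u - c)

Group: 6*u*(-81*u^2 + 162*u*c + 108*u - 77*c^2 - 88*c - 11) - c*(-81*u^2 + 162*u*c + 108*u - 77*c^2 - 88*c - 11); both groups contain (-81*u^2 + 162*u*c + 108*u - 77*c^2 - 88*c - 11), so (6*u - c) is a factor with cofactor -81*u^2 + 162*u*c + 108*u - 77*c^2 - 88*c - 11.
The cofactor groups again: -81*u^2 + 162*u*c + 108*u - 77*c^2 - 88*c - 11 = -9*u*(9*u - 7*c - 1) + (11*c + 11)*(9*u - 7*c - 1); both groups contain (9*u - 7*c - 1), giving -(9*u - 11*c - 11)*(9*u - 7*c - 1).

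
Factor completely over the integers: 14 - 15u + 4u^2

Need a pair with product 4·14 = 56 and sum -15: that's -7 and -8.
Split the middle term: 4u^2 - 7u - 8u + 14 = u(4u - 7) - 2(4u - 7).

(4u - 7)(u - 2)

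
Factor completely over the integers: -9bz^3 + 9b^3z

9bz(b + z)(b - z)

Pull out the common factor 9bz; b^2 - z^2 is a difference of squares.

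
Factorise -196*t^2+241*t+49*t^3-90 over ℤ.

(7*t-5)*(7*t-9)*(t-2)

Testing divisors of the constant over divisors of the leading coefficient, t = 5/7 is a root, so (7*t-5) divides it; the quotient is 7*t^2-23*t+18.
The remaining quadratic factors as (7*t-9)(t-2).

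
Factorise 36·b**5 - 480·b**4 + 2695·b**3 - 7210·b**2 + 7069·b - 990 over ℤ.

(2·b - 9)·(3·b - 5)·(6·b - 1)·(b**2 - 7·b + 22)

Testing divisors of the constant over divisors of the leading coefficient, b = 5/3 is a root, so (3·b - 5) divides it; the quotient is 12·b**4 - 140·b**3 + 665·b**2 - 1295·b + 198.
Then b = 1/6 is a root, so (6·b - 1) is a factor; dividing leaves 2·b**3 - 23·b**2 + 107·b - 198.
Continuing, b = 9/2 is a root, giving the factor (2·b - 9) and quotient b**2 - 7·b + 22.
The quadratic b**2 - 7·b + 22 has discriminant -39 < 0 and is irreducible over ℤ.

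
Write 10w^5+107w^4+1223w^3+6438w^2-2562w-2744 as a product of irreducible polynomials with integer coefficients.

(2w+1)(5w-4)(w+7)(w^2+4w+98)

By the rational root theorem, w = 4/5 is a root, so (5w-4) divides it; the quotient is 2w^4+23w^3+263w^2+1498w+686.
Then w = -1/2 is a root, so (2w+1) is a factor; dividing leaves w^3+11w^2+126w+686.
Continuing, w = -7 is a root, so (w+7) divides it; the quotient is w^2+4w+98.
The quadratic w^2+4w+98 has discriminant -376 < 0 and is irreducible over ℤ.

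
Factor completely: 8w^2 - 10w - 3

(2w - 3)(4w + 1)

Need a pair with product 8·(-3) = -24 and sum -10: that's 2 and -12.
Split the middle term: 8w^2 + 2w - 12w - 3 = 2w(4w + 1) - 3(4w + 1).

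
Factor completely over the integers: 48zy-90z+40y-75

(6z+5)(8y-15)

Group as (48zy-90z) + (40y-75) = 6z(8y-15) + 5(8y-15).
Both groups share the factor (8y-15).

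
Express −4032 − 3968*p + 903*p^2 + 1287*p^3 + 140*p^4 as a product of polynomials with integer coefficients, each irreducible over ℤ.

Among the possible rational roots, p = −8 is a root, giving the factor (p + 8) and quotient 140*p^3 + 167*p^2 − 433*p − 504.
Continuing, p = 7/4 is a root, so (4*p − 7) divides it; the quotient is 35*p^2 + 103*p + 72.
The remaining quadratic factors as (7*p + 8)(5*p + 9).

(4*p − 7)*(5*p + 9)*(7*p + 8)*(p + 8)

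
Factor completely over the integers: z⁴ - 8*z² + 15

(z² - 3)*(z² - 5)

Substitute u = z² to get a quadratic in u, then factor.
z² - 5 is irreducible over ℤ (5 is not a perfect square).
z² - 3 is irreducible over ℤ (3 is not a perfect square).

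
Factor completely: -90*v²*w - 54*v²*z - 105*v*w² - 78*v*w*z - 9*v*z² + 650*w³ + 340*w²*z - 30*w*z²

Group: 6*v*(-15*v*w - 9*v*z - 50*w² - 30*w*z) + (-13*w + z)*(-15*v*w - 9*v*z - 50*w² - 30*w*z); both groups contain (-15*v*w - 9*v*z - 50*w² - 30*w*z), so (6*v - 13*w + z) is a factor with cofactor -15*v*w - 9*v*z - 50*w² - 30*w*z.
The cofactor groups again: -15*v*w - 9*v*z - 50*w² - 30*w*z = -3*v*(5*w + 3*z) - 10*w*(5*w + 3*z); both groups contain (5*w + 3*z), giving -(3*v + 10*w)*(5*w + 3*z).

-(3*v + 10*w)*(5*w + 3*z)*(6*v - 13*w + z)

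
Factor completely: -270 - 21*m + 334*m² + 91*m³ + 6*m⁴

Trying the rational-root candidates, m = -1 is a root, so (m + 1) is a factor; dividing leaves 6*m³ + 85*m² + 249*m - 270.
Continuing, m = 5/6 is a root, so (6*m - 5) divides it; the quotient is m² + 15*m + 54.
The remaining quadratic factors as (m + 6)(m + 9).

(6*m - 5)*(m + 1)*(m + 6)*(m + 9)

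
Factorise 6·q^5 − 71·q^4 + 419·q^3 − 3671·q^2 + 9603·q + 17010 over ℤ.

(6·q + 7)·(q − 5)·(q − 9)·(q^2 + q + 54)

Trying the rational-root candidates, q = −7/6 is a root, so (6·q + 7) divides it; the quotient is q^4 − 13·q^3 + 85·q^2 − 711·q + 2430.
Continuing, q = 5 is a root, so (q − 5) divides it; the quotient is q^3 − 8·q^2 + 45·q − 486.
Then q = 9 is a root, giving the factor (q − 9) and quotient q^2 + q + 54.
The quadratic q^2 + q + 54 has discriminant −215 < 0 and is irreducible over ℤ.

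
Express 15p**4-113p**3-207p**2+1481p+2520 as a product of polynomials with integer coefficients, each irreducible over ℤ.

Testing divisors of the constant over divisors of the leading coefficient, p = 7 is a root, so (p-7) divides it; the quotient is 15p**3-8p**2-263p-360.
Continuing, p = 5 is a root, giving the factor (p-5) and quotient 15p**2+67p+72.
The remaining quadratic factors as (3p+8)(5p+9).

(3p+8)(5p+9)(p-5)(p-7)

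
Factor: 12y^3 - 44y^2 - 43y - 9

(2y + 1)(2y - 9)(3y + 1)

Trying the rational-root candidates, y = -1/3 is a root, so (3y + 1) is a factor; dividing leaves 4y^2 - 16y - 9.
The remaining quadratic factors as (2y + 1)(2y - 9).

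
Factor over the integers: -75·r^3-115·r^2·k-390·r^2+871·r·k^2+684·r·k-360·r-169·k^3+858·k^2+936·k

Group: 5·r·(-15·r^2-26·r·k-60·r+169·k^2+156·k) + (-k+6)·(-15·r^2-26·r·k-60·r+169·k^2+156·k); both groups contain (-15·r^2-26·r·k-60·r+169·k^2+156·k), so (5·r-k+6) is a factor with cofactor -15·r^2-26·r·k-60·r+169·k^2+156·k.
The cofactor groups again: -15·r^2-26·r·k-60·r+169·k^2+156·k = -3·r·(5·r-13·k) + (-13·k-12)·(5·r-13·k); both groups contain (5·r-13·k), giving -(3·r+13·k+12)·(5·r-13·k).

-(5·r-13·k)·(5·r-k+6)·(3·r+13·k+12)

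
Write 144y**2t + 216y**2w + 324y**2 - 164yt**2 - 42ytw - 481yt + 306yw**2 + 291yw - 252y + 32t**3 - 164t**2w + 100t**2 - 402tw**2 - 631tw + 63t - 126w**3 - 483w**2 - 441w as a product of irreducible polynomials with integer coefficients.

(9y - 8t - 3w - 7)(4y - t + 7w)(4t + 6w + 9)

Group: 4t(36y**2 - 41yt + 51yw - 28y + 8t**2 - 53tw + 7t - 21w**2 - 49w) + (6w + 9)(36y**2 - 41yt + 51yw - 28y + 8t**2 - 53tw + 7t - 21w**2 - 49w); both groups contain (36y**2 - 41yt + 51yw - 28y + 8t**2 - 53tw + 7t - 21w**2 - 49w), so (4t + 6w + 9) is a factor with cofactor 36y**2 - 41yt + 51yw - 28y + 8t**2 - 53tw + 7t - 21w**2 - 49w.
The cofactor groups again: 36y**2 - 41yt + 51yw - 28y + 8t**2 - 53tw + 7t - 21w**2 - 49w = 4y(9y - 8t - 3w - 7) + (-t + 7w)(9y - 8t - 3w - 7); both groups contain (9y - 8t - 3w - 7), giving (4y - t + 7w)(9y - 8t - 3w - 7).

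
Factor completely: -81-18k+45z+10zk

Group as (10zk+45z) + (-18k-81) = 5z(2k+9) - 9(2k+9).
Both groups share the factor (2k+9).

(2k+9)(5z-9)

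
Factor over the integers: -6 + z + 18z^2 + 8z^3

By the rational root theorem, z = 1/2 is a root, giving the factor (2z - 1) and quotient 4z^2 + 11z + 6.
The remaining quadratic factors as (4z + 3)(z + 2).

(2z - 1)(4z + 3)(z + 2)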